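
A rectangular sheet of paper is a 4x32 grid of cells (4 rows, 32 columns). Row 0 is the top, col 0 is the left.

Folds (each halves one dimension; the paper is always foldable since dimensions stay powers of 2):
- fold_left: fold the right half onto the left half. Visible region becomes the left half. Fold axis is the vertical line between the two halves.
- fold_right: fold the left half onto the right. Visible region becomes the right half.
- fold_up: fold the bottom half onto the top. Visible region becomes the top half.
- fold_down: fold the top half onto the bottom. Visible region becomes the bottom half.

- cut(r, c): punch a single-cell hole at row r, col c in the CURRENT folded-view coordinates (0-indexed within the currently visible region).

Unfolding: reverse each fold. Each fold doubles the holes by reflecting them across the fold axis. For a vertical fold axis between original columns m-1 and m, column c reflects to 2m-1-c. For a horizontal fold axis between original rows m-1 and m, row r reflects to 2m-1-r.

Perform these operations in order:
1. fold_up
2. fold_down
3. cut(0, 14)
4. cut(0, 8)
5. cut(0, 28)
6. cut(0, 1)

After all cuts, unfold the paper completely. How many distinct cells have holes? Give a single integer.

Op 1 fold_up: fold axis h@2; visible region now rows[0,2) x cols[0,32) = 2x32
Op 2 fold_down: fold axis h@1; visible region now rows[1,2) x cols[0,32) = 1x32
Op 3 cut(0, 14): punch at orig (1,14); cuts so far [(1, 14)]; region rows[1,2) x cols[0,32) = 1x32
Op 4 cut(0, 8): punch at orig (1,8); cuts so far [(1, 8), (1, 14)]; region rows[1,2) x cols[0,32) = 1x32
Op 5 cut(0, 28): punch at orig (1,28); cuts so far [(1, 8), (1, 14), (1, 28)]; region rows[1,2) x cols[0,32) = 1x32
Op 6 cut(0, 1): punch at orig (1,1); cuts so far [(1, 1), (1, 8), (1, 14), (1, 28)]; region rows[1,2) x cols[0,32) = 1x32
Unfold 1 (reflect across h@1): 8 holes -> [(0, 1), (0, 8), (0, 14), (0, 28), (1, 1), (1, 8), (1, 14), (1, 28)]
Unfold 2 (reflect across h@2): 16 holes -> [(0, 1), (0, 8), (0, 14), (0, 28), (1, 1), (1, 8), (1, 14), (1, 28), (2, 1), (2, 8), (2, 14), (2, 28), (3, 1), (3, 8), (3, 14), (3, 28)]

Answer: 16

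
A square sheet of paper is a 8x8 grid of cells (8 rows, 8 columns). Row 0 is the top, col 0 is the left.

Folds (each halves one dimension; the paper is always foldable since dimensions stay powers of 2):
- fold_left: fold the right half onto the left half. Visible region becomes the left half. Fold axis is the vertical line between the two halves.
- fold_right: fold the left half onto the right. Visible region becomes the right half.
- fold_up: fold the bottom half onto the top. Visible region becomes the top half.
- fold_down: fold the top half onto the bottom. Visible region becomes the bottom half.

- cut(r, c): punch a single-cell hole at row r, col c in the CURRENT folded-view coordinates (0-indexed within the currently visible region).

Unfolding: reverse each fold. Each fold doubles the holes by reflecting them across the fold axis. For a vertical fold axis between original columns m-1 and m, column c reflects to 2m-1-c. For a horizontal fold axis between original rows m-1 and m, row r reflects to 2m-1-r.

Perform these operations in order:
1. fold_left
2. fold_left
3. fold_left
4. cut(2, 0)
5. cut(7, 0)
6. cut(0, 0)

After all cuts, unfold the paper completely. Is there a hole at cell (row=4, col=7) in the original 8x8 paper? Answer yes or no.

Answer: no

Derivation:
Op 1 fold_left: fold axis v@4; visible region now rows[0,8) x cols[0,4) = 8x4
Op 2 fold_left: fold axis v@2; visible region now rows[0,8) x cols[0,2) = 8x2
Op 3 fold_left: fold axis v@1; visible region now rows[0,8) x cols[0,1) = 8x1
Op 4 cut(2, 0): punch at orig (2,0); cuts so far [(2, 0)]; region rows[0,8) x cols[0,1) = 8x1
Op 5 cut(7, 0): punch at orig (7,0); cuts so far [(2, 0), (7, 0)]; region rows[0,8) x cols[0,1) = 8x1
Op 6 cut(0, 0): punch at orig (0,0); cuts so far [(0, 0), (2, 0), (7, 0)]; region rows[0,8) x cols[0,1) = 8x1
Unfold 1 (reflect across v@1): 6 holes -> [(0, 0), (0, 1), (2, 0), (2, 1), (7, 0), (7, 1)]
Unfold 2 (reflect across v@2): 12 holes -> [(0, 0), (0, 1), (0, 2), (0, 3), (2, 0), (2, 1), (2, 2), (2, 3), (7, 0), (7, 1), (7, 2), (7, 3)]
Unfold 3 (reflect across v@4): 24 holes -> [(0, 0), (0, 1), (0, 2), (0, 3), (0, 4), (0, 5), (0, 6), (0, 7), (2, 0), (2, 1), (2, 2), (2, 3), (2, 4), (2, 5), (2, 6), (2, 7), (7, 0), (7, 1), (7, 2), (7, 3), (7, 4), (7, 5), (7, 6), (7, 7)]
Holes: [(0, 0), (0, 1), (0, 2), (0, 3), (0, 4), (0, 5), (0, 6), (0, 7), (2, 0), (2, 1), (2, 2), (2, 3), (2, 4), (2, 5), (2, 6), (2, 7), (7, 0), (7, 1), (7, 2), (7, 3), (7, 4), (7, 5), (7, 6), (7, 7)]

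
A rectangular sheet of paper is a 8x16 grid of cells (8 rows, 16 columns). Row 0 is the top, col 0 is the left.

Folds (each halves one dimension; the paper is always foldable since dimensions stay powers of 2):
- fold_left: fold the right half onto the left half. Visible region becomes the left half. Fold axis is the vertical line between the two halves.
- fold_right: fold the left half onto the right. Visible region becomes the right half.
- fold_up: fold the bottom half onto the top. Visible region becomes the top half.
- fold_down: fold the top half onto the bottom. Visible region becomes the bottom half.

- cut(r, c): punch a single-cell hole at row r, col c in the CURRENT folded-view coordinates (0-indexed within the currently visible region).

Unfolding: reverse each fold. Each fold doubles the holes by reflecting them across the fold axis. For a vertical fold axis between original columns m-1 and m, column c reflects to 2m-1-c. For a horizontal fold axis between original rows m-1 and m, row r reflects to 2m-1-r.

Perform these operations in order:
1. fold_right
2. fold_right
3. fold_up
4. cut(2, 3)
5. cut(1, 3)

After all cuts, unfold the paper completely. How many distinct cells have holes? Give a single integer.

Op 1 fold_right: fold axis v@8; visible region now rows[0,8) x cols[8,16) = 8x8
Op 2 fold_right: fold axis v@12; visible region now rows[0,8) x cols[12,16) = 8x4
Op 3 fold_up: fold axis h@4; visible region now rows[0,4) x cols[12,16) = 4x4
Op 4 cut(2, 3): punch at orig (2,15); cuts so far [(2, 15)]; region rows[0,4) x cols[12,16) = 4x4
Op 5 cut(1, 3): punch at orig (1,15); cuts so far [(1, 15), (2, 15)]; region rows[0,4) x cols[12,16) = 4x4
Unfold 1 (reflect across h@4): 4 holes -> [(1, 15), (2, 15), (5, 15), (6, 15)]
Unfold 2 (reflect across v@12): 8 holes -> [(1, 8), (1, 15), (2, 8), (2, 15), (5, 8), (5, 15), (6, 8), (6, 15)]
Unfold 3 (reflect across v@8): 16 holes -> [(1, 0), (1, 7), (1, 8), (1, 15), (2, 0), (2, 7), (2, 8), (2, 15), (5, 0), (5, 7), (5, 8), (5, 15), (6, 0), (6, 7), (6, 8), (6, 15)]

Answer: 16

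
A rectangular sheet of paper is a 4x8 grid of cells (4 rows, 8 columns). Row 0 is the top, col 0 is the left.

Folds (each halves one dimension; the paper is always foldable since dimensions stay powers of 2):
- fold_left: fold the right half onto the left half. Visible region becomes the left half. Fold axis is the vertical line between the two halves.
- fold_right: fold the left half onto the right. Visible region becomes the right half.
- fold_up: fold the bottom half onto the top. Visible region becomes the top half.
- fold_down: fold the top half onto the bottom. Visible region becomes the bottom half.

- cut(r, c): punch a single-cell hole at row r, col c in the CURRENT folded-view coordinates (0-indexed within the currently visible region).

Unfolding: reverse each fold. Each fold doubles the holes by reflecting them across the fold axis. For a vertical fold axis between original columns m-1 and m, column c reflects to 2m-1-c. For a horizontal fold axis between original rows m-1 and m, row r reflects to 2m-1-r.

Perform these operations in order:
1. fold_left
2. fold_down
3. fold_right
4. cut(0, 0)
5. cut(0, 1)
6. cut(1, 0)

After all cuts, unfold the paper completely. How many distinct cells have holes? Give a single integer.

Answer: 24

Derivation:
Op 1 fold_left: fold axis v@4; visible region now rows[0,4) x cols[0,4) = 4x4
Op 2 fold_down: fold axis h@2; visible region now rows[2,4) x cols[0,4) = 2x4
Op 3 fold_right: fold axis v@2; visible region now rows[2,4) x cols[2,4) = 2x2
Op 4 cut(0, 0): punch at orig (2,2); cuts so far [(2, 2)]; region rows[2,4) x cols[2,4) = 2x2
Op 5 cut(0, 1): punch at orig (2,3); cuts so far [(2, 2), (2, 3)]; region rows[2,4) x cols[2,4) = 2x2
Op 6 cut(1, 0): punch at orig (3,2); cuts so far [(2, 2), (2, 3), (3, 2)]; region rows[2,4) x cols[2,4) = 2x2
Unfold 1 (reflect across v@2): 6 holes -> [(2, 0), (2, 1), (2, 2), (2, 3), (3, 1), (3, 2)]
Unfold 2 (reflect across h@2): 12 holes -> [(0, 1), (0, 2), (1, 0), (1, 1), (1, 2), (1, 3), (2, 0), (2, 1), (2, 2), (2, 3), (3, 1), (3, 2)]
Unfold 3 (reflect across v@4): 24 holes -> [(0, 1), (0, 2), (0, 5), (0, 6), (1, 0), (1, 1), (1, 2), (1, 3), (1, 4), (1, 5), (1, 6), (1, 7), (2, 0), (2, 1), (2, 2), (2, 3), (2, 4), (2, 5), (2, 6), (2, 7), (3, 1), (3, 2), (3, 5), (3, 6)]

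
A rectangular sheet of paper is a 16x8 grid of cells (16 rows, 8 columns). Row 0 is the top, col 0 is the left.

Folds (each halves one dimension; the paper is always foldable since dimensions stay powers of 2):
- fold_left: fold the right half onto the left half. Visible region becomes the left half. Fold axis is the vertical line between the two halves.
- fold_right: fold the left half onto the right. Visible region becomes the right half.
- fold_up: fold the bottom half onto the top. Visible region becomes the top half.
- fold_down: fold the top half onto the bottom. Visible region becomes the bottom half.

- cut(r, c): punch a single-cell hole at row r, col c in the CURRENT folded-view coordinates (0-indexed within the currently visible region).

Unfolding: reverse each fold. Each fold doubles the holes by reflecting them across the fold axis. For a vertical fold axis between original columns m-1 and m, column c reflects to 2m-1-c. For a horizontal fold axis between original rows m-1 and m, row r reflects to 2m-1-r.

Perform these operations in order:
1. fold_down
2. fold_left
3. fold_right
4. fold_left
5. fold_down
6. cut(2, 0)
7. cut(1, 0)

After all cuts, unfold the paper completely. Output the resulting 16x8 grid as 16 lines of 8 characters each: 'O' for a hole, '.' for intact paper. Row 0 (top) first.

Answer: ........
OOOOOOOO
OOOOOOOO
........
........
OOOOOOOO
OOOOOOOO
........
........
OOOOOOOO
OOOOOOOO
........
........
OOOOOOOO
OOOOOOOO
........

Derivation:
Op 1 fold_down: fold axis h@8; visible region now rows[8,16) x cols[0,8) = 8x8
Op 2 fold_left: fold axis v@4; visible region now rows[8,16) x cols[0,4) = 8x4
Op 3 fold_right: fold axis v@2; visible region now rows[8,16) x cols[2,4) = 8x2
Op 4 fold_left: fold axis v@3; visible region now rows[8,16) x cols[2,3) = 8x1
Op 5 fold_down: fold axis h@12; visible region now rows[12,16) x cols[2,3) = 4x1
Op 6 cut(2, 0): punch at orig (14,2); cuts so far [(14, 2)]; region rows[12,16) x cols[2,3) = 4x1
Op 7 cut(1, 0): punch at orig (13,2); cuts so far [(13, 2), (14, 2)]; region rows[12,16) x cols[2,3) = 4x1
Unfold 1 (reflect across h@12): 4 holes -> [(9, 2), (10, 2), (13, 2), (14, 2)]
Unfold 2 (reflect across v@3): 8 holes -> [(9, 2), (9, 3), (10, 2), (10, 3), (13, 2), (13, 3), (14, 2), (14, 3)]
Unfold 3 (reflect across v@2): 16 holes -> [(9, 0), (9, 1), (9, 2), (9, 3), (10, 0), (10, 1), (10, 2), (10, 3), (13, 0), (13, 1), (13, 2), (13, 3), (14, 0), (14, 1), (14, 2), (14, 3)]
Unfold 4 (reflect across v@4): 32 holes -> [(9, 0), (9, 1), (9, 2), (9, 3), (9, 4), (9, 5), (9, 6), (9, 7), (10, 0), (10, 1), (10, 2), (10, 3), (10, 4), (10, 5), (10, 6), (10, 7), (13, 0), (13, 1), (13, 2), (13, 3), (13, 4), (13, 5), (13, 6), (13, 7), (14, 0), (14, 1), (14, 2), (14, 3), (14, 4), (14, 5), (14, 6), (14, 7)]
Unfold 5 (reflect across h@8): 64 holes -> [(1, 0), (1, 1), (1, 2), (1, 3), (1, 4), (1, 5), (1, 6), (1, 7), (2, 0), (2, 1), (2, 2), (2, 3), (2, 4), (2, 5), (2, 6), (2, 7), (5, 0), (5, 1), (5, 2), (5, 3), (5, 4), (5, 5), (5, 6), (5, 7), (6, 0), (6, 1), (6, 2), (6, 3), (6, 4), (6, 5), (6, 6), (6, 7), (9, 0), (9, 1), (9, 2), (9, 3), (9, 4), (9, 5), (9, 6), (9, 7), (10, 0), (10, 1), (10, 2), (10, 3), (10, 4), (10, 5), (10, 6), (10, 7), (13, 0), (13, 1), (13, 2), (13, 3), (13, 4), (13, 5), (13, 6), (13, 7), (14, 0), (14, 1), (14, 2), (14, 3), (14, 4), (14, 5), (14, 6), (14, 7)]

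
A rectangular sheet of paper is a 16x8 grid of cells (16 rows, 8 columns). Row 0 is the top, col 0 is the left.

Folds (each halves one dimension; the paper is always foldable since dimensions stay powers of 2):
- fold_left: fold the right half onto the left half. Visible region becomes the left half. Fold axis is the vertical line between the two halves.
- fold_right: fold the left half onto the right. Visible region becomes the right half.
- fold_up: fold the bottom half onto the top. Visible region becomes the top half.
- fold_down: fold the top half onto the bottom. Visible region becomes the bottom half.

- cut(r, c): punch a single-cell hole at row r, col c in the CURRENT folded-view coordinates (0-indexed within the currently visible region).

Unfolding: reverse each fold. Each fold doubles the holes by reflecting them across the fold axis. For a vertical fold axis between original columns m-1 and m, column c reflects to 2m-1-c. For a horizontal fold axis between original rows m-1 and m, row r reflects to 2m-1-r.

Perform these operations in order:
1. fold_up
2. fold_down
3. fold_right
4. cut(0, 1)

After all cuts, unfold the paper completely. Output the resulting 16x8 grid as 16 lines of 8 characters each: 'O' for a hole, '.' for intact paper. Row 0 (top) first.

Op 1 fold_up: fold axis h@8; visible region now rows[0,8) x cols[0,8) = 8x8
Op 2 fold_down: fold axis h@4; visible region now rows[4,8) x cols[0,8) = 4x8
Op 3 fold_right: fold axis v@4; visible region now rows[4,8) x cols[4,8) = 4x4
Op 4 cut(0, 1): punch at orig (4,5); cuts so far [(4, 5)]; region rows[4,8) x cols[4,8) = 4x4
Unfold 1 (reflect across v@4): 2 holes -> [(4, 2), (4, 5)]
Unfold 2 (reflect across h@4): 4 holes -> [(3, 2), (3, 5), (4, 2), (4, 5)]
Unfold 3 (reflect across h@8): 8 holes -> [(3, 2), (3, 5), (4, 2), (4, 5), (11, 2), (11, 5), (12, 2), (12, 5)]

Answer: ........
........
........
..O..O..
..O..O..
........
........
........
........
........
........
..O..O..
..O..O..
........
........
........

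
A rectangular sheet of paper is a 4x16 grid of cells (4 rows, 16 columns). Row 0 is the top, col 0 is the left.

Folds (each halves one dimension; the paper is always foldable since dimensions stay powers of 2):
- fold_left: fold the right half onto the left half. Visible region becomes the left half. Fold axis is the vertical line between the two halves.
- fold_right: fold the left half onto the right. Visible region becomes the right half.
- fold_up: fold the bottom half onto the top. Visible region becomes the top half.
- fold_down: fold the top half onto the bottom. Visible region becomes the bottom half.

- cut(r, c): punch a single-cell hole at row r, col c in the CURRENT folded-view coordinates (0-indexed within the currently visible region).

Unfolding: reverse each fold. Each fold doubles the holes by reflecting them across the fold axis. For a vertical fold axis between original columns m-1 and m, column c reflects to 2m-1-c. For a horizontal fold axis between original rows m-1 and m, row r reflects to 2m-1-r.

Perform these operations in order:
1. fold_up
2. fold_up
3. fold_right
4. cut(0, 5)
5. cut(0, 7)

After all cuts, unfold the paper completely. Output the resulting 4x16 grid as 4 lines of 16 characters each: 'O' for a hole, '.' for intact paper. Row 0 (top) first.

Answer: O.O..........O.O
O.O..........O.O
O.O..........O.O
O.O..........O.O

Derivation:
Op 1 fold_up: fold axis h@2; visible region now rows[0,2) x cols[0,16) = 2x16
Op 2 fold_up: fold axis h@1; visible region now rows[0,1) x cols[0,16) = 1x16
Op 3 fold_right: fold axis v@8; visible region now rows[0,1) x cols[8,16) = 1x8
Op 4 cut(0, 5): punch at orig (0,13); cuts so far [(0, 13)]; region rows[0,1) x cols[8,16) = 1x8
Op 5 cut(0, 7): punch at orig (0,15); cuts so far [(0, 13), (0, 15)]; region rows[0,1) x cols[8,16) = 1x8
Unfold 1 (reflect across v@8): 4 holes -> [(0, 0), (0, 2), (0, 13), (0, 15)]
Unfold 2 (reflect across h@1): 8 holes -> [(0, 0), (0, 2), (0, 13), (0, 15), (1, 0), (1, 2), (1, 13), (1, 15)]
Unfold 3 (reflect across h@2): 16 holes -> [(0, 0), (0, 2), (0, 13), (0, 15), (1, 0), (1, 2), (1, 13), (1, 15), (2, 0), (2, 2), (2, 13), (2, 15), (3, 0), (3, 2), (3, 13), (3, 15)]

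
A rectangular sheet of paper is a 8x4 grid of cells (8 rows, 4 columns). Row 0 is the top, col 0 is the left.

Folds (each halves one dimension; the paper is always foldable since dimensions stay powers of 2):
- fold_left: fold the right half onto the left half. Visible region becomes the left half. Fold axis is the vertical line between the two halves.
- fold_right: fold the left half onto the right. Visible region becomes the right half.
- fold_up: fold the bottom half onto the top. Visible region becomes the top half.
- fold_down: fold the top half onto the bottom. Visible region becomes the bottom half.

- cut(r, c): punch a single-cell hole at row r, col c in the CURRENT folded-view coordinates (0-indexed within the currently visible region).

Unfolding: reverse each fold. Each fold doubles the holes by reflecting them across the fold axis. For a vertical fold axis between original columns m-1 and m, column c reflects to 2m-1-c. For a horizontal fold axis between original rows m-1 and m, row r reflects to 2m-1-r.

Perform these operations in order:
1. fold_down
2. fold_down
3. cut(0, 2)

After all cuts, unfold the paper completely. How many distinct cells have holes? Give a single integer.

Op 1 fold_down: fold axis h@4; visible region now rows[4,8) x cols[0,4) = 4x4
Op 2 fold_down: fold axis h@6; visible region now rows[6,8) x cols[0,4) = 2x4
Op 3 cut(0, 2): punch at orig (6,2); cuts so far [(6, 2)]; region rows[6,8) x cols[0,4) = 2x4
Unfold 1 (reflect across h@6): 2 holes -> [(5, 2), (6, 2)]
Unfold 2 (reflect across h@4): 4 holes -> [(1, 2), (2, 2), (5, 2), (6, 2)]

Answer: 4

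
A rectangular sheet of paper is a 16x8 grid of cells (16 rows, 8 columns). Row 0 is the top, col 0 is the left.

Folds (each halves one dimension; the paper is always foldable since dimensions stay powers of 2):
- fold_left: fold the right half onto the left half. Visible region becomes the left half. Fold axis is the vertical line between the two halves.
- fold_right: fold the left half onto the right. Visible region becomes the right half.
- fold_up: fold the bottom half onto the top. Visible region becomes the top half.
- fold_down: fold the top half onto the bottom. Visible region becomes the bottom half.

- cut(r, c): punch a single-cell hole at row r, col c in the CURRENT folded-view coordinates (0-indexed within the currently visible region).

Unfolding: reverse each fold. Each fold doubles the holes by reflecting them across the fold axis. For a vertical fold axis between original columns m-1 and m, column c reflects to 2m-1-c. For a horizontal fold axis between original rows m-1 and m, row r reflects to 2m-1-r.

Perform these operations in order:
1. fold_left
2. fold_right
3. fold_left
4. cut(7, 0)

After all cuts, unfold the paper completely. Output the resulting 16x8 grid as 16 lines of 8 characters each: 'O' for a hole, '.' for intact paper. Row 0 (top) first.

Op 1 fold_left: fold axis v@4; visible region now rows[0,16) x cols[0,4) = 16x4
Op 2 fold_right: fold axis v@2; visible region now rows[0,16) x cols[2,4) = 16x2
Op 3 fold_left: fold axis v@3; visible region now rows[0,16) x cols[2,3) = 16x1
Op 4 cut(7, 0): punch at orig (7,2); cuts so far [(7, 2)]; region rows[0,16) x cols[2,3) = 16x1
Unfold 1 (reflect across v@3): 2 holes -> [(7, 2), (7, 3)]
Unfold 2 (reflect across v@2): 4 holes -> [(7, 0), (7, 1), (7, 2), (7, 3)]
Unfold 3 (reflect across v@4): 8 holes -> [(7, 0), (7, 1), (7, 2), (7, 3), (7, 4), (7, 5), (7, 6), (7, 7)]

Answer: ........
........
........
........
........
........
........
OOOOOOOO
........
........
........
........
........
........
........
........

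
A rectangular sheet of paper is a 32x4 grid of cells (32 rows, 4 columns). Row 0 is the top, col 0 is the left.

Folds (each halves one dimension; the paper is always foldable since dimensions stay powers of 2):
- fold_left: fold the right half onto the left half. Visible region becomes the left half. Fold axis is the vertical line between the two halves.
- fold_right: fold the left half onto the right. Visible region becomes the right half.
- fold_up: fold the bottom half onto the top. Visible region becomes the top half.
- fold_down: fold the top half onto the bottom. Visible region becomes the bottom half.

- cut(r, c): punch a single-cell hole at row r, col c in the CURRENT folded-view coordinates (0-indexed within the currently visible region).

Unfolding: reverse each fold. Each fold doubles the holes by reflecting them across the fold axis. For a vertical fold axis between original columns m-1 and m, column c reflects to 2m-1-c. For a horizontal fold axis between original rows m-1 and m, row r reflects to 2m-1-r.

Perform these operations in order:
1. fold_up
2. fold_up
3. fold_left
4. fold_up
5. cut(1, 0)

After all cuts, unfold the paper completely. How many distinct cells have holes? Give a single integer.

Op 1 fold_up: fold axis h@16; visible region now rows[0,16) x cols[0,4) = 16x4
Op 2 fold_up: fold axis h@8; visible region now rows[0,8) x cols[0,4) = 8x4
Op 3 fold_left: fold axis v@2; visible region now rows[0,8) x cols[0,2) = 8x2
Op 4 fold_up: fold axis h@4; visible region now rows[0,4) x cols[0,2) = 4x2
Op 5 cut(1, 0): punch at orig (1,0); cuts so far [(1, 0)]; region rows[0,4) x cols[0,2) = 4x2
Unfold 1 (reflect across h@4): 2 holes -> [(1, 0), (6, 0)]
Unfold 2 (reflect across v@2): 4 holes -> [(1, 0), (1, 3), (6, 0), (6, 3)]
Unfold 3 (reflect across h@8): 8 holes -> [(1, 0), (1, 3), (6, 0), (6, 3), (9, 0), (9, 3), (14, 0), (14, 3)]
Unfold 4 (reflect across h@16): 16 holes -> [(1, 0), (1, 3), (6, 0), (6, 3), (9, 0), (9, 3), (14, 0), (14, 3), (17, 0), (17, 3), (22, 0), (22, 3), (25, 0), (25, 3), (30, 0), (30, 3)]

Answer: 16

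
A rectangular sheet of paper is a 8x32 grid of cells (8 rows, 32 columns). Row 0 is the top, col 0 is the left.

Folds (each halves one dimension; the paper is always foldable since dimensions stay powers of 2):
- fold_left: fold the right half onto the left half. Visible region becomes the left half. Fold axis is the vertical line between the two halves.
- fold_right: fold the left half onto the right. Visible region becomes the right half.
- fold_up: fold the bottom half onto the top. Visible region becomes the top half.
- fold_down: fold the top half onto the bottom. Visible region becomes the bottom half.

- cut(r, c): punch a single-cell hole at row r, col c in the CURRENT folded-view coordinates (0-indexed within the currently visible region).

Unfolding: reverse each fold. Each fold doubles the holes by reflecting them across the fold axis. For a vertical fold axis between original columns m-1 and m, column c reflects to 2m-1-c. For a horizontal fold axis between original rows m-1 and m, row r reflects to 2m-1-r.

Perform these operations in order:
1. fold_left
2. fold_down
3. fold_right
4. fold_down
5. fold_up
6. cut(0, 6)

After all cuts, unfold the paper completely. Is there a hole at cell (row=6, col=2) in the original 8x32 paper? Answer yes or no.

Op 1 fold_left: fold axis v@16; visible region now rows[0,8) x cols[0,16) = 8x16
Op 2 fold_down: fold axis h@4; visible region now rows[4,8) x cols[0,16) = 4x16
Op 3 fold_right: fold axis v@8; visible region now rows[4,8) x cols[8,16) = 4x8
Op 4 fold_down: fold axis h@6; visible region now rows[6,8) x cols[8,16) = 2x8
Op 5 fold_up: fold axis h@7; visible region now rows[6,7) x cols[8,16) = 1x8
Op 6 cut(0, 6): punch at orig (6,14); cuts so far [(6, 14)]; region rows[6,7) x cols[8,16) = 1x8
Unfold 1 (reflect across h@7): 2 holes -> [(6, 14), (7, 14)]
Unfold 2 (reflect across h@6): 4 holes -> [(4, 14), (5, 14), (6, 14), (7, 14)]
Unfold 3 (reflect across v@8): 8 holes -> [(4, 1), (4, 14), (5, 1), (5, 14), (6, 1), (6, 14), (7, 1), (7, 14)]
Unfold 4 (reflect across h@4): 16 holes -> [(0, 1), (0, 14), (1, 1), (1, 14), (2, 1), (2, 14), (3, 1), (3, 14), (4, 1), (4, 14), (5, 1), (5, 14), (6, 1), (6, 14), (7, 1), (7, 14)]
Unfold 5 (reflect across v@16): 32 holes -> [(0, 1), (0, 14), (0, 17), (0, 30), (1, 1), (1, 14), (1, 17), (1, 30), (2, 1), (2, 14), (2, 17), (2, 30), (3, 1), (3, 14), (3, 17), (3, 30), (4, 1), (4, 14), (4, 17), (4, 30), (5, 1), (5, 14), (5, 17), (5, 30), (6, 1), (6, 14), (6, 17), (6, 30), (7, 1), (7, 14), (7, 17), (7, 30)]
Holes: [(0, 1), (0, 14), (0, 17), (0, 30), (1, 1), (1, 14), (1, 17), (1, 30), (2, 1), (2, 14), (2, 17), (2, 30), (3, 1), (3, 14), (3, 17), (3, 30), (4, 1), (4, 14), (4, 17), (4, 30), (5, 1), (5, 14), (5, 17), (5, 30), (6, 1), (6, 14), (6, 17), (6, 30), (7, 1), (7, 14), (7, 17), (7, 30)]

Answer: no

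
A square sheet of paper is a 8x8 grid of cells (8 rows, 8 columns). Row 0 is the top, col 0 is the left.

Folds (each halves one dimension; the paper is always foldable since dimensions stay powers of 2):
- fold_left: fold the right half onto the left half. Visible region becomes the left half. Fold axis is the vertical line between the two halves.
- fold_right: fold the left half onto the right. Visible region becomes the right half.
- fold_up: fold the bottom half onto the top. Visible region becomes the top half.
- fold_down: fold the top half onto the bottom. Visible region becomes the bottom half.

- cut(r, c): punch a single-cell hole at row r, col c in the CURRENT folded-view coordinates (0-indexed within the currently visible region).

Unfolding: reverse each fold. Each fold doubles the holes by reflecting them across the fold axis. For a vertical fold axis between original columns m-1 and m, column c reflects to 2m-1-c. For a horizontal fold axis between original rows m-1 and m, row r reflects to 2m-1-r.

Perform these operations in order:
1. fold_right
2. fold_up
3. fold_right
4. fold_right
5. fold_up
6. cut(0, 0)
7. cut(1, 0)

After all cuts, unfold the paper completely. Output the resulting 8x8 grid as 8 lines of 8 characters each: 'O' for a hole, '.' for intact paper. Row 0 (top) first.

Op 1 fold_right: fold axis v@4; visible region now rows[0,8) x cols[4,8) = 8x4
Op 2 fold_up: fold axis h@4; visible region now rows[0,4) x cols[4,8) = 4x4
Op 3 fold_right: fold axis v@6; visible region now rows[0,4) x cols[6,8) = 4x2
Op 4 fold_right: fold axis v@7; visible region now rows[0,4) x cols[7,8) = 4x1
Op 5 fold_up: fold axis h@2; visible region now rows[0,2) x cols[7,8) = 2x1
Op 6 cut(0, 0): punch at orig (0,7); cuts so far [(0, 7)]; region rows[0,2) x cols[7,8) = 2x1
Op 7 cut(1, 0): punch at orig (1,7); cuts so far [(0, 7), (1, 7)]; region rows[0,2) x cols[7,8) = 2x1
Unfold 1 (reflect across h@2): 4 holes -> [(0, 7), (1, 7), (2, 7), (3, 7)]
Unfold 2 (reflect across v@7): 8 holes -> [(0, 6), (0, 7), (1, 6), (1, 7), (2, 6), (2, 7), (3, 6), (3, 7)]
Unfold 3 (reflect across v@6): 16 holes -> [(0, 4), (0, 5), (0, 6), (0, 7), (1, 4), (1, 5), (1, 6), (1, 7), (2, 4), (2, 5), (2, 6), (2, 7), (3, 4), (3, 5), (3, 6), (3, 7)]
Unfold 4 (reflect across h@4): 32 holes -> [(0, 4), (0, 5), (0, 6), (0, 7), (1, 4), (1, 5), (1, 6), (1, 7), (2, 4), (2, 5), (2, 6), (2, 7), (3, 4), (3, 5), (3, 6), (3, 7), (4, 4), (4, 5), (4, 6), (4, 7), (5, 4), (5, 5), (5, 6), (5, 7), (6, 4), (6, 5), (6, 6), (6, 7), (7, 4), (7, 5), (7, 6), (7, 7)]
Unfold 5 (reflect across v@4): 64 holes -> [(0, 0), (0, 1), (0, 2), (0, 3), (0, 4), (0, 5), (0, 6), (0, 7), (1, 0), (1, 1), (1, 2), (1, 3), (1, 4), (1, 5), (1, 6), (1, 7), (2, 0), (2, 1), (2, 2), (2, 3), (2, 4), (2, 5), (2, 6), (2, 7), (3, 0), (3, 1), (3, 2), (3, 3), (3, 4), (3, 5), (3, 6), (3, 7), (4, 0), (4, 1), (4, 2), (4, 3), (4, 4), (4, 5), (4, 6), (4, 7), (5, 0), (5, 1), (5, 2), (5, 3), (5, 4), (5, 5), (5, 6), (5, 7), (6, 0), (6, 1), (6, 2), (6, 3), (6, 4), (6, 5), (6, 6), (6, 7), (7, 0), (7, 1), (7, 2), (7, 3), (7, 4), (7, 5), (7, 6), (7, 7)]

Answer: OOOOOOOO
OOOOOOOO
OOOOOOOO
OOOOOOOO
OOOOOOOO
OOOOOOOO
OOOOOOOO
OOOOOOOO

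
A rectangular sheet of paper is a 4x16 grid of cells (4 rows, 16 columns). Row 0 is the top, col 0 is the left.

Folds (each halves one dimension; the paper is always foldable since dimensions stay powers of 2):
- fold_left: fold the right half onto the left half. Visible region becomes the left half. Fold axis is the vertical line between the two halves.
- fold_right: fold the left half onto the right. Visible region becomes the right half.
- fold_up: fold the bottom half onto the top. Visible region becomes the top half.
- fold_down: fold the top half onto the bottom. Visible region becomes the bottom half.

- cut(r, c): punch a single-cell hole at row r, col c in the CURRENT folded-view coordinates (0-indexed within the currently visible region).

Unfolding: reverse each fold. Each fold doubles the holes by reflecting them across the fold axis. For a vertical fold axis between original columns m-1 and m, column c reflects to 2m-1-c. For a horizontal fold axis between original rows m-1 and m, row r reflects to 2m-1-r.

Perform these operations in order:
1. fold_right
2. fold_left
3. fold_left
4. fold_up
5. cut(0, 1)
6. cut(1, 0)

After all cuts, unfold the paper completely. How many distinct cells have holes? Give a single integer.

Answer: 32

Derivation:
Op 1 fold_right: fold axis v@8; visible region now rows[0,4) x cols[8,16) = 4x8
Op 2 fold_left: fold axis v@12; visible region now rows[0,4) x cols[8,12) = 4x4
Op 3 fold_left: fold axis v@10; visible region now rows[0,4) x cols[8,10) = 4x2
Op 4 fold_up: fold axis h@2; visible region now rows[0,2) x cols[8,10) = 2x2
Op 5 cut(0, 1): punch at orig (0,9); cuts so far [(0, 9)]; region rows[0,2) x cols[8,10) = 2x2
Op 6 cut(1, 0): punch at orig (1,8); cuts so far [(0, 9), (1, 8)]; region rows[0,2) x cols[8,10) = 2x2
Unfold 1 (reflect across h@2): 4 holes -> [(0, 9), (1, 8), (2, 8), (3, 9)]
Unfold 2 (reflect across v@10): 8 holes -> [(0, 9), (0, 10), (1, 8), (1, 11), (2, 8), (2, 11), (3, 9), (3, 10)]
Unfold 3 (reflect across v@12): 16 holes -> [(0, 9), (0, 10), (0, 13), (0, 14), (1, 8), (1, 11), (1, 12), (1, 15), (2, 8), (2, 11), (2, 12), (2, 15), (3, 9), (3, 10), (3, 13), (3, 14)]
Unfold 4 (reflect across v@8): 32 holes -> [(0, 1), (0, 2), (0, 5), (0, 6), (0, 9), (0, 10), (0, 13), (0, 14), (1, 0), (1, 3), (1, 4), (1, 7), (1, 8), (1, 11), (1, 12), (1, 15), (2, 0), (2, 3), (2, 4), (2, 7), (2, 8), (2, 11), (2, 12), (2, 15), (3, 1), (3, 2), (3, 5), (3, 6), (3, 9), (3, 10), (3, 13), (3, 14)]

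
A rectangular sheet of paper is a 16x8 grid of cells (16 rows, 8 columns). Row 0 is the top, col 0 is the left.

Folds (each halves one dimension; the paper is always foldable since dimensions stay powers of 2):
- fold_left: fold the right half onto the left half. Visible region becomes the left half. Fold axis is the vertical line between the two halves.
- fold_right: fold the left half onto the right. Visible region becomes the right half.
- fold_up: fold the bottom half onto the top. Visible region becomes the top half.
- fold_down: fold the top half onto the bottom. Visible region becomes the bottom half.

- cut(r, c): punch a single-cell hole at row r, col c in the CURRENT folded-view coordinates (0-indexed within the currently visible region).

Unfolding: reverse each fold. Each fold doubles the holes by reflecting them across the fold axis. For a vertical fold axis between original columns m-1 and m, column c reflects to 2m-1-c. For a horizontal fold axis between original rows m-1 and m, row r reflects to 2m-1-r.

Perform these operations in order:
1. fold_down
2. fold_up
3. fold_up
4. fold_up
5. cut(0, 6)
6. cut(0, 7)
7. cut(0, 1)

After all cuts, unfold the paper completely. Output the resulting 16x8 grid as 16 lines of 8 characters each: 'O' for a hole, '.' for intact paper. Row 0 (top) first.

Op 1 fold_down: fold axis h@8; visible region now rows[8,16) x cols[0,8) = 8x8
Op 2 fold_up: fold axis h@12; visible region now rows[8,12) x cols[0,8) = 4x8
Op 3 fold_up: fold axis h@10; visible region now rows[8,10) x cols[0,8) = 2x8
Op 4 fold_up: fold axis h@9; visible region now rows[8,9) x cols[0,8) = 1x8
Op 5 cut(0, 6): punch at orig (8,6); cuts so far [(8, 6)]; region rows[8,9) x cols[0,8) = 1x8
Op 6 cut(0, 7): punch at orig (8,7); cuts so far [(8, 6), (8, 7)]; region rows[8,9) x cols[0,8) = 1x8
Op 7 cut(0, 1): punch at orig (8,1); cuts so far [(8, 1), (8, 6), (8, 7)]; region rows[8,9) x cols[0,8) = 1x8
Unfold 1 (reflect across h@9): 6 holes -> [(8, 1), (8, 6), (8, 7), (9, 1), (9, 6), (9, 7)]
Unfold 2 (reflect across h@10): 12 holes -> [(8, 1), (8, 6), (8, 7), (9, 1), (9, 6), (9, 7), (10, 1), (10, 6), (10, 7), (11, 1), (11, 6), (11, 7)]
Unfold 3 (reflect across h@12): 24 holes -> [(8, 1), (8, 6), (8, 7), (9, 1), (9, 6), (9, 7), (10, 1), (10, 6), (10, 7), (11, 1), (11, 6), (11, 7), (12, 1), (12, 6), (12, 7), (13, 1), (13, 6), (13, 7), (14, 1), (14, 6), (14, 7), (15, 1), (15, 6), (15, 7)]
Unfold 4 (reflect across h@8): 48 holes -> [(0, 1), (0, 6), (0, 7), (1, 1), (1, 6), (1, 7), (2, 1), (2, 6), (2, 7), (3, 1), (3, 6), (3, 7), (4, 1), (4, 6), (4, 7), (5, 1), (5, 6), (5, 7), (6, 1), (6, 6), (6, 7), (7, 1), (7, 6), (7, 7), (8, 1), (8, 6), (8, 7), (9, 1), (9, 6), (9, 7), (10, 1), (10, 6), (10, 7), (11, 1), (11, 6), (11, 7), (12, 1), (12, 6), (12, 7), (13, 1), (13, 6), (13, 7), (14, 1), (14, 6), (14, 7), (15, 1), (15, 6), (15, 7)]

Answer: .O....OO
.O....OO
.O....OO
.O....OO
.O....OO
.O....OO
.O....OO
.O....OO
.O....OO
.O....OO
.O....OO
.O....OO
.O....OO
.O....OO
.O....OO
.O....OO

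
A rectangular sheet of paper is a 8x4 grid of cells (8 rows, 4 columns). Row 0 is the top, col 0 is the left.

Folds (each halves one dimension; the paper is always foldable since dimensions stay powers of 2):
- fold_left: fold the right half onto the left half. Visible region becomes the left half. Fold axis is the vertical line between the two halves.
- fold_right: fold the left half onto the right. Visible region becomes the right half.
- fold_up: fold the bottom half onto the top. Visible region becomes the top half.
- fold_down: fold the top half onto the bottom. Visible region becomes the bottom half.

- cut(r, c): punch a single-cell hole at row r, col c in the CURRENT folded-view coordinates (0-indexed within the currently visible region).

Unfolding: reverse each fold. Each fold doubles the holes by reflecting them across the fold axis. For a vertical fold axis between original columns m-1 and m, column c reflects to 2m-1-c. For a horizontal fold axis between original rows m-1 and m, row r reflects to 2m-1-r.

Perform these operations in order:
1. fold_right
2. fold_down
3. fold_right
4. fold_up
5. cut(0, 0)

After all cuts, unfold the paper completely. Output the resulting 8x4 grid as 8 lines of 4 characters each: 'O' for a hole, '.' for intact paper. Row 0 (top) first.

Op 1 fold_right: fold axis v@2; visible region now rows[0,8) x cols[2,4) = 8x2
Op 2 fold_down: fold axis h@4; visible region now rows[4,8) x cols[2,4) = 4x2
Op 3 fold_right: fold axis v@3; visible region now rows[4,8) x cols[3,4) = 4x1
Op 4 fold_up: fold axis h@6; visible region now rows[4,6) x cols[3,4) = 2x1
Op 5 cut(0, 0): punch at orig (4,3); cuts so far [(4, 3)]; region rows[4,6) x cols[3,4) = 2x1
Unfold 1 (reflect across h@6): 2 holes -> [(4, 3), (7, 3)]
Unfold 2 (reflect across v@3): 4 holes -> [(4, 2), (4, 3), (7, 2), (7, 3)]
Unfold 3 (reflect across h@4): 8 holes -> [(0, 2), (0, 3), (3, 2), (3, 3), (4, 2), (4, 3), (7, 2), (7, 3)]
Unfold 4 (reflect across v@2): 16 holes -> [(0, 0), (0, 1), (0, 2), (0, 3), (3, 0), (3, 1), (3, 2), (3, 3), (4, 0), (4, 1), (4, 2), (4, 3), (7, 0), (7, 1), (7, 2), (7, 3)]

Answer: OOOO
....
....
OOOO
OOOO
....
....
OOOO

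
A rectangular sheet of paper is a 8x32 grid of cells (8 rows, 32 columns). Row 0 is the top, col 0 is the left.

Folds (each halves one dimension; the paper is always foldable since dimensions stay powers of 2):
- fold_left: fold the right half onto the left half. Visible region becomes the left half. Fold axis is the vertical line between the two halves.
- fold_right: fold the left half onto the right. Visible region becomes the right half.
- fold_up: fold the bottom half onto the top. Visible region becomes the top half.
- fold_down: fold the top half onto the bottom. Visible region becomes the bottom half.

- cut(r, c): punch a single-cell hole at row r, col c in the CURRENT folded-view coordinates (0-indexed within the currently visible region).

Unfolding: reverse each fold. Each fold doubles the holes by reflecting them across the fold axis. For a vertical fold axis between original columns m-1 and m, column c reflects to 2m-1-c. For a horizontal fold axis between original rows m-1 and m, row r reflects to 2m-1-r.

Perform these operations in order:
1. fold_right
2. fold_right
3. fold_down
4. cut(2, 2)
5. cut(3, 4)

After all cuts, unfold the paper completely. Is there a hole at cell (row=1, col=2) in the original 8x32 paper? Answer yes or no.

Answer: no

Derivation:
Op 1 fold_right: fold axis v@16; visible region now rows[0,8) x cols[16,32) = 8x16
Op 2 fold_right: fold axis v@24; visible region now rows[0,8) x cols[24,32) = 8x8
Op 3 fold_down: fold axis h@4; visible region now rows[4,8) x cols[24,32) = 4x8
Op 4 cut(2, 2): punch at orig (6,26); cuts so far [(6, 26)]; region rows[4,8) x cols[24,32) = 4x8
Op 5 cut(3, 4): punch at orig (7,28); cuts so far [(6, 26), (7, 28)]; region rows[4,8) x cols[24,32) = 4x8
Unfold 1 (reflect across h@4): 4 holes -> [(0, 28), (1, 26), (6, 26), (7, 28)]
Unfold 2 (reflect across v@24): 8 holes -> [(0, 19), (0, 28), (1, 21), (1, 26), (6, 21), (6, 26), (7, 19), (7, 28)]
Unfold 3 (reflect across v@16): 16 holes -> [(0, 3), (0, 12), (0, 19), (0, 28), (1, 5), (1, 10), (1, 21), (1, 26), (6, 5), (6, 10), (6, 21), (6, 26), (7, 3), (7, 12), (7, 19), (7, 28)]
Holes: [(0, 3), (0, 12), (0, 19), (0, 28), (1, 5), (1, 10), (1, 21), (1, 26), (6, 5), (6, 10), (6, 21), (6, 26), (7, 3), (7, 12), (7, 19), (7, 28)]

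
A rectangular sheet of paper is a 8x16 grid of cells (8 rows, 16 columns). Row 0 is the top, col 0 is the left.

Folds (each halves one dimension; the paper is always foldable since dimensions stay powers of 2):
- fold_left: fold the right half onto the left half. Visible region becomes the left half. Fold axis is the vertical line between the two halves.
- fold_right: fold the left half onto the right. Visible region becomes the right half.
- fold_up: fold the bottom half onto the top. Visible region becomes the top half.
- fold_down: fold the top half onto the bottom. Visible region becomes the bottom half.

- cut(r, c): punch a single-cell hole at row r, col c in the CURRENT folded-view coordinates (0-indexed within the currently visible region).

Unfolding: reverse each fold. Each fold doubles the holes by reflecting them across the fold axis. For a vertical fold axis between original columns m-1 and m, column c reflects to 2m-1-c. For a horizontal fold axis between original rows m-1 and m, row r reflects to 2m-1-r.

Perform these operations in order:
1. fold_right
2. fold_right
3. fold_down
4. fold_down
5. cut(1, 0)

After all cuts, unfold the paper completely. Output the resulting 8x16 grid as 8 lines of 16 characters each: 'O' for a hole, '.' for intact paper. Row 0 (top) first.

Answer: ...OO......OO...
................
................
...OO......OO...
...OO......OO...
................
................
...OO......OO...

Derivation:
Op 1 fold_right: fold axis v@8; visible region now rows[0,8) x cols[8,16) = 8x8
Op 2 fold_right: fold axis v@12; visible region now rows[0,8) x cols[12,16) = 8x4
Op 3 fold_down: fold axis h@4; visible region now rows[4,8) x cols[12,16) = 4x4
Op 4 fold_down: fold axis h@6; visible region now rows[6,8) x cols[12,16) = 2x4
Op 5 cut(1, 0): punch at orig (7,12); cuts so far [(7, 12)]; region rows[6,8) x cols[12,16) = 2x4
Unfold 1 (reflect across h@6): 2 holes -> [(4, 12), (7, 12)]
Unfold 2 (reflect across h@4): 4 holes -> [(0, 12), (3, 12), (4, 12), (7, 12)]
Unfold 3 (reflect across v@12): 8 holes -> [(0, 11), (0, 12), (3, 11), (3, 12), (4, 11), (4, 12), (7, 11), (7, 12)]
Unfold 4 (reflect across v@8): 16 holes -> [(0, 3), (0, 4), (0, 11), (0, 12), (3, 3), (3, 4), (3, 11), (3, 12), (4, 3), (4, 4), (4, 11), (4, 12), (7, 3), (7, 4), (7, 11), (7, 12)]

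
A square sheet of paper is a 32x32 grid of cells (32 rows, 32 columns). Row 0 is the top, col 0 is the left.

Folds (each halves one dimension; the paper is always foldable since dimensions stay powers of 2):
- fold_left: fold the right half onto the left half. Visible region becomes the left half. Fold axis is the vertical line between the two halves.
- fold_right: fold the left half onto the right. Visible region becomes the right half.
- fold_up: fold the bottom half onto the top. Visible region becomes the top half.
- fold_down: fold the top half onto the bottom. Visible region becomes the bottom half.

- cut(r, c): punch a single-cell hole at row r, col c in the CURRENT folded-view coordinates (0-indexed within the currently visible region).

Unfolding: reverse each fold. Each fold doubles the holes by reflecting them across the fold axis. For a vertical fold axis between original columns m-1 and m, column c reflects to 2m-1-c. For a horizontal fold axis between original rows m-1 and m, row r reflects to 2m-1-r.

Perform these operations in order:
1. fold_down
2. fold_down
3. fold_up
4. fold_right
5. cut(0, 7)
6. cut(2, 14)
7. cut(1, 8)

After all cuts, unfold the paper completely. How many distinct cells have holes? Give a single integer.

Op 1 fold_down: fold axis h@16; visible region now rows[16,32) x cols[0,32) = 16x32
Op 2 fold_down: fold axis h@24; visible region now rows[24,32) x cols[0,32) = 8x32
Op 3 fold_up: fold axis h@28; visible region now rows[24,28) x cols[0,32) = 4x32
Op 4 fold_right: fold axis v@16; visible region now rows[24,28) x cols[16,32) = 4x16
Op 5 cut(0, 7): punch at orig (24,23); cuts so far [(24, 23)]; region rows[24,28) x cols[16,32) = 4x16
Op 6 cut(2, 14): punch at orig (26,30); cuts so far [(24, 23), (26, 30)]; region rows[24,28) x cols[16,32) = 4x16
Op 7 cut(1, 8): punch at orig (25,24); cuts so far [(24, 23), (25, 24), (26, 30)]; region rows[24,28) x cols[16,32) = 4x16
Unfold 1 (reflect across v@16): 6 holes -> [(24, 8), (24, 23), (25, 7), (25, 24), (26, 1), (26, 30)]
Unfold 2 (reflect across h@28): 12 holes -> [(24, 8), (24, 23), (25, 7), (25, 24), (26, 1), (26, 30), (29, 1), (29, 30), (30, 7), (30, 24), (31, 8), (31, 23)]
Unfold 3 (reflect across h@24): 24 holes -> [(16, 8), (16, 23), (17, 7), (17, 24), (18, 1), (18, 30), (21, 1), (21, 30), (22, 7), (22, 24), (23, 8), (23, 23), (24, 8), (24, 23), (25, 7), (25, 24), (26, 1), (26, 30), (29, 1), (29, 30), (30, 7), (30, 24), (31, 8), (31, 23)]
Unfold 4 (reflect across h@16): 48 holes -> [(0, 8), (0, 23), (1, 7), (1, 24), (2, 1), (2, 30), (5, 1), (5, 30), (6, 7), (6, 24), (7, 8), (7, 23), (8, 8), (8, 23), (9, 7), (9, 24), (10, 1), (10, 30), (13, 1), (13, 30), (14, 7), (14, 24), (15, 8), (15, 23), (16, 8), (16, 23), (17, 7), (17, 24), (18, 1), (18, 30), (21, 1), (21, 30), (22, 7), (22, 24), (23, 8), (23, 23), (24, 8), (24, 23), (25, 7), (25, 24), (26, 1), (26, 30), (29, 1), (29, 30), (30, 7), (30, 24), (31, 8), (31, 23)]

Answer: 48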